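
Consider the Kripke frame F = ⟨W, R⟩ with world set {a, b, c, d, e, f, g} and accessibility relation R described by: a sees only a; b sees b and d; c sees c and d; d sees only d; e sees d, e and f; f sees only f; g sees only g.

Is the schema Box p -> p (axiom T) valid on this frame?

Yes

Axiom T corresponds to the accessibility relation being reflexive.
Reflexive: yes — every world is R-related to itself.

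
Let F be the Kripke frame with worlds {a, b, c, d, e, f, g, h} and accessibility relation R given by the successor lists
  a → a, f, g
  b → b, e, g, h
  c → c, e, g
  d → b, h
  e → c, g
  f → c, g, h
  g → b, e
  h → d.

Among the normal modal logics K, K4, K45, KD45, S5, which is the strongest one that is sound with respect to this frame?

K

Transitive (axiom 4): no — a R f and f R c, but not a R c.
Euclidean (axiom 5): no — a R g and a R f, but not g R f.
Serial (axiom D): yes — every world has a successor (e.g. a R a).
Reflexive (axiom T): no — d is not related to itself.
So F validates K; K4 would additionally require R to be transitive. The strongest is K.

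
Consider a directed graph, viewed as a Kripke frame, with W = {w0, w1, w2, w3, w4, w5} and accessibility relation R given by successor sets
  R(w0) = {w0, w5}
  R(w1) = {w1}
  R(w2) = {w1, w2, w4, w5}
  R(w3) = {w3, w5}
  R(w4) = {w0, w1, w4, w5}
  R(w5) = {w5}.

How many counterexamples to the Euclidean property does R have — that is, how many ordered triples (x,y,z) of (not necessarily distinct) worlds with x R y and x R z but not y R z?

Enumerating: (w0,w5,w0), (w2,w1,w2), (w2,w1,w4), (w2,w1,w5), (w2,w4,w2), (w2,w5,w1), (w2,w5,w2), (w2,w5,w4), (w3,w5,w3), (w4,w0,w1), (w4,w0,w4), (w4,w1,w0), (w4,w1,w4), (w4,w1,w5), (w4,w5,w0), (w4,w5,w1), (w4,w5,w4).

17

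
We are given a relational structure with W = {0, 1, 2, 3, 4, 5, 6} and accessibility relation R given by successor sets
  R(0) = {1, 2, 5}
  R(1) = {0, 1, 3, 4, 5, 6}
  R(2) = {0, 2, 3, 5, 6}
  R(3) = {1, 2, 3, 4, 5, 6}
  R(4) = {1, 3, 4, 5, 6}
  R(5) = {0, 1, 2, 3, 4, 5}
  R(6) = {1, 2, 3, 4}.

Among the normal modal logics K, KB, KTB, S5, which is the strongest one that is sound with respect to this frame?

Symmetric (axiom B): yes — every pair in R has its reverse in R.
Reflexive (axiom T): no — 0 is not related to itself.
Euclidean (axiom 5): no — 0 R 1 and 0 R 2, but not 1 R 2.
So F validates K, KB; KTB would additionally require R to be reflexive. The strongest is KB.

KB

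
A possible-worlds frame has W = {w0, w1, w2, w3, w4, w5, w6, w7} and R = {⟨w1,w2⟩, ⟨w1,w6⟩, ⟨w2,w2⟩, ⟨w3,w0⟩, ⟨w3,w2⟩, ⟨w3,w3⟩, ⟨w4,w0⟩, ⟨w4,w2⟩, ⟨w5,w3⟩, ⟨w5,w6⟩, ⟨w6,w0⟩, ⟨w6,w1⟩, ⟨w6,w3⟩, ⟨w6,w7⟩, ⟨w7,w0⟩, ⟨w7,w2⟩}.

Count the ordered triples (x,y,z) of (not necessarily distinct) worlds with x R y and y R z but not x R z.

13

Enumerating: (w1,w6,w0), (w1,w6,w1), (w1,w6,w3), (w1,w6,w7), (w5,w3,w0), (w5,w3,w2), (w5,w6,w0), (w5,w6,w1), (w5,w6,w7), (w6,w1,w2), (w6,w1,w6), (w6,w3,w2), (w6,w7,w2).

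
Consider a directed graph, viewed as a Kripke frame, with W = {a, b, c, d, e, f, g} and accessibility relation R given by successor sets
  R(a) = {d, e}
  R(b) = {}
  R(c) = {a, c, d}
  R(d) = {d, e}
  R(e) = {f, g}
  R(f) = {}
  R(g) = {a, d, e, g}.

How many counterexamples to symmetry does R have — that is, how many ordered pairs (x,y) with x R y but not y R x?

Enumerating: (a,d), (a,e), (c,a), (c,d), (d,e), (e,f), (g,a), (g,d).

8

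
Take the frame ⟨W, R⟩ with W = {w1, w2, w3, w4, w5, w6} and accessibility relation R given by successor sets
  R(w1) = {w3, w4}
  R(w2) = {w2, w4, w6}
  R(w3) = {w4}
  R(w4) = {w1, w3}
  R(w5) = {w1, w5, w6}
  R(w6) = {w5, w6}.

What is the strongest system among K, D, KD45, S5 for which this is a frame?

D

Serial (axiom D): yes — every world has a successor (e.g. w1 R w3).
Euclidean (axiom 5): no — w2 R w4 and w2 R w6, but not w4 R w6.
Transitive (axiom 4): no — w2 R w4 and w4 R w1, but not w2 R w1.
Reflexive (axiom T): no — w1 is not related to itself.
So F validates K, D; KD45 would additionally require R to be Euclidean and transitive. The strongest is D.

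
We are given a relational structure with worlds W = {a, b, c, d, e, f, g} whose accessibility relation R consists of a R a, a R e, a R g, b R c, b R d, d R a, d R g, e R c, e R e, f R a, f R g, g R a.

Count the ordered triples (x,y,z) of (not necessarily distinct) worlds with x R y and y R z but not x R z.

Enumerating: (a,e,c), (b,d,a), (b,d,g), (d,a,e), (f,a,e), (g,a,e), (g,a,g).

7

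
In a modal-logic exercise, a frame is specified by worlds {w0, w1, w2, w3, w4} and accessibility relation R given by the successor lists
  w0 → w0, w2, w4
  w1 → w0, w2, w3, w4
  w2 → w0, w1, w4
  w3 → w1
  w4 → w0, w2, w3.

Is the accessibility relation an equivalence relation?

No

Reflexive: no — w1 is not related to itself.
Symmetric: no — w1 R w0 but not w0 R w1.
Transitive: no — w0 R w2 and w2 R w1, but not w0 R w1.
So R is not an equivalence relation.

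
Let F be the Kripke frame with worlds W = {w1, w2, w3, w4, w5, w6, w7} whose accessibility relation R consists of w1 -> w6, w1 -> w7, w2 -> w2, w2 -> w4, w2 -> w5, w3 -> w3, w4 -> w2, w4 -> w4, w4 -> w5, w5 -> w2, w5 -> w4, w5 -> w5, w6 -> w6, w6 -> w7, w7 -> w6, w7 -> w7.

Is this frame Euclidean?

Euclidean: yes — any two successors of a common world are R-related.

Yes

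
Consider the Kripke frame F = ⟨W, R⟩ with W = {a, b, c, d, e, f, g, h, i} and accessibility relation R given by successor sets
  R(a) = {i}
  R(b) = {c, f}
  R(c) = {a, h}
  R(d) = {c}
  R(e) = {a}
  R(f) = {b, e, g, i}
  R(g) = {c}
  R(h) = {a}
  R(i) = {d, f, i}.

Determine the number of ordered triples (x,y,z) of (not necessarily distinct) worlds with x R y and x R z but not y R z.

Enumerating: (b,c,c), (b,c,f), (b,f,c), (b,f,f), (c,a,a), (c,a,h), (c,h,h), (d,c,c), (e,a,a), (f,b,b), (f,b,e), (f,b,g), … and 19 more.
Total: 31.

31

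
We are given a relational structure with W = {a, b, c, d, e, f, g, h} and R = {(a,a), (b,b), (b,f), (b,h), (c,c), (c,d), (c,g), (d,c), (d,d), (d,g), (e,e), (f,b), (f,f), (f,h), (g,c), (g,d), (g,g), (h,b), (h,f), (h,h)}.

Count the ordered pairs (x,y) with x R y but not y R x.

0

R is symmetric; there are no such tuples.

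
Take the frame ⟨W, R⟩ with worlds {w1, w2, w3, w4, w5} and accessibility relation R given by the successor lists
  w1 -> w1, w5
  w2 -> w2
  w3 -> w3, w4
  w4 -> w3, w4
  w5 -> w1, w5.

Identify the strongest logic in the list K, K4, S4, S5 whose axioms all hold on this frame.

S5

Transitive (axiom 4): yes — every two-step R-path is closed by a direct edge.
Reflexive (axiom T): yes — every world is R-related to itself.
Euclidean (axiom 5): yes — any two successors of a common world are R-related.
So F validates K, K4, S4, S5. The strongest is S5.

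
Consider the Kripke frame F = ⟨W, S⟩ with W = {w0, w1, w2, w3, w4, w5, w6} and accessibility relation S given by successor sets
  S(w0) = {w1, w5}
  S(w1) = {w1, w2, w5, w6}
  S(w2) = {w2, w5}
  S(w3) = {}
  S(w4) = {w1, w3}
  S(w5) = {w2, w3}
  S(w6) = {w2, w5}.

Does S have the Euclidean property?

Euclidean: no — w0 S w5 and w0 S w1, but not w5 S w1.

No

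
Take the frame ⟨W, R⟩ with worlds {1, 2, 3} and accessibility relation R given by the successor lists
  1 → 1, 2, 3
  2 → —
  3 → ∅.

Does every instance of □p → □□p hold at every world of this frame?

Axiom 4 corresponds to the accessibility relation being transitive.
Transitive: yes — every two-step R-path is closed by a direct edge.

Yes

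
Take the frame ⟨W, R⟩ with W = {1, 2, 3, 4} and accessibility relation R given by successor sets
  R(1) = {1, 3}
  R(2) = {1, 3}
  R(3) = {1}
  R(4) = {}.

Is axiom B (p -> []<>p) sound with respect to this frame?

No

By correspondence theory, B is valid on a frame iff R is symmetric.
Symmetric: no — 2 R 1 but not 1 R 2.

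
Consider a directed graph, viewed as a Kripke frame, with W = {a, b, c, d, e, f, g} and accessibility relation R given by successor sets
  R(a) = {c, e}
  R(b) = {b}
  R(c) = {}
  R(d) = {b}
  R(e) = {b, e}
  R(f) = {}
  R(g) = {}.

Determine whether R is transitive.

Transitive: no — a R e and e R b, but not a R b.

No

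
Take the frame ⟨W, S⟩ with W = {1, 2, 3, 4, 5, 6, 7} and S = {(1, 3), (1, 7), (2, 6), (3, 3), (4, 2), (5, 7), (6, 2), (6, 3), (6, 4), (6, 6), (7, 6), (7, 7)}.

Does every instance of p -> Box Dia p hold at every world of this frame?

The schema B characterises exactly the symmetric frames.
Symmetric: no — 1 S 3 but not 3 S 1.

No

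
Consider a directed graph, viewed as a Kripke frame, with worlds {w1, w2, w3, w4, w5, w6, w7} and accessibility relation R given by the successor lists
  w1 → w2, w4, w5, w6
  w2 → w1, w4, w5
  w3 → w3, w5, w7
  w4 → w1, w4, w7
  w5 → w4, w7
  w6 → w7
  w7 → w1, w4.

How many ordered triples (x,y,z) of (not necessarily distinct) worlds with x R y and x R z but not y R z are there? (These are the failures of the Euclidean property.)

27

Enumerating: (w1,w2,w2), (w1,w2,w6), (w1,w4,w2), (w1,w4,w5), (w1,w4,w6), (w1,w5,w2), (w1,w5,w5), (w1,w5,w6), (w1,w6,w2), (w1,w6,w4), (w1,w6,w5), (w1,w6,w6), … and 15 more.
Total: 27.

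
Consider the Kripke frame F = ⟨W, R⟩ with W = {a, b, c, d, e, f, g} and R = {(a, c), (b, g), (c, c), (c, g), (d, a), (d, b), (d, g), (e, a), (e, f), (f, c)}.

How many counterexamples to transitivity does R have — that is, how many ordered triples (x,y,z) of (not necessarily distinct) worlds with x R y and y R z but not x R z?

Enumerating: (a,c,g), (d,a,c), (e,a,c), (e,f,c), (f,c,g).

5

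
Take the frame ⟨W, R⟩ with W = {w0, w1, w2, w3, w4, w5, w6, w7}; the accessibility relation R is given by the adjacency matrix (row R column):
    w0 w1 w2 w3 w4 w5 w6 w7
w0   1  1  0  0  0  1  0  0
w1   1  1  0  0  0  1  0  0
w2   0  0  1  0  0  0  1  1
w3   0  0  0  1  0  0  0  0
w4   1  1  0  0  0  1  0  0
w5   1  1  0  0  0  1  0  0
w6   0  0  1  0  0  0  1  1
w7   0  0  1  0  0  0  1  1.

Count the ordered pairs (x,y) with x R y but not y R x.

Enumerating: (w4,w0), (w4,w1), (w4,w5).

3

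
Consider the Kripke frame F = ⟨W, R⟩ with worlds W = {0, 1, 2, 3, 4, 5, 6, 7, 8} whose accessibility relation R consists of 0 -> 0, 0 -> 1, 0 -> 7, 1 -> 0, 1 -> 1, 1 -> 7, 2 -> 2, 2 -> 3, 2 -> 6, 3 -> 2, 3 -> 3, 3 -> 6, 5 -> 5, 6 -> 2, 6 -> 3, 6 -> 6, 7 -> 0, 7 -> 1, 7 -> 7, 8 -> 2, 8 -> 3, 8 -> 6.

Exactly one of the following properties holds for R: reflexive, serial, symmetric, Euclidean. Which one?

Euclidean

Reflexive: no — 4 is not related to itself.
Serial: no — 4 has no R-successor.
Symmetric: no — 8 R 2 but not 2 R 8.
Euclidean: yes — any two successors of a common world are R-related.
Only Euclidean holds.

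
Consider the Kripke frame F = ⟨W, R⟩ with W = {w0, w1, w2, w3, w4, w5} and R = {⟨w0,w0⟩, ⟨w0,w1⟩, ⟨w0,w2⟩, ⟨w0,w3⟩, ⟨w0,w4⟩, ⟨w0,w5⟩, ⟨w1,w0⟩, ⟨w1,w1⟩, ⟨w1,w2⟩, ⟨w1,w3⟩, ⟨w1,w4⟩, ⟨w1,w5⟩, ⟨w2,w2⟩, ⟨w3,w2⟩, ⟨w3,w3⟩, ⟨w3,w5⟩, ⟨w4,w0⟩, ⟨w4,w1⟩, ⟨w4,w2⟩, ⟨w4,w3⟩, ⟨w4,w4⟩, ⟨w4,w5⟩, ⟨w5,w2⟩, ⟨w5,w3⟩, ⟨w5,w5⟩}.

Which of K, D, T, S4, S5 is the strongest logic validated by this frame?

S4

Serial (axiom D): yes — every world has a successor (e.g. w0 R w0).
Reflexive (axiom T): yes — every world is R-related to itself.
Transitive (axiom 4): yes — every two-step R-path is closed by a direct edge.
Euclidean (axiom 5): no — w0 R w2 and w0 R w1, but not w2 R w1.
So F validates K, D, T, S4; S5 would additionally require R to be Euclidean. The strongest is S4.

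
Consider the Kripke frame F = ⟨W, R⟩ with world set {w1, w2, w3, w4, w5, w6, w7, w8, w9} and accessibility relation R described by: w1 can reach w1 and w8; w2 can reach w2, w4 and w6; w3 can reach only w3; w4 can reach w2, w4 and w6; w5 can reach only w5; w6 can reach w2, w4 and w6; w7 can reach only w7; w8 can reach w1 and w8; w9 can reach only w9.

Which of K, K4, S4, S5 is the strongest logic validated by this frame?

S5

Transitive (axiom 4): yes — every two-step R-path is closed by a direct edge.
Reflexive (axiom T): yes — every world is R-related to itself.
Euclidean (axiom 5): yes — any two successors of a common world are R-related.
So F validates K, K4, S4, S5. The strongest is S5.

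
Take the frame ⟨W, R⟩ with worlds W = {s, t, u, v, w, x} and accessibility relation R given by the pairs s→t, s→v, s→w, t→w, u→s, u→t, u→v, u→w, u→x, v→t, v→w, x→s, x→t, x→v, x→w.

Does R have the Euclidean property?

Euclidean: no — s R t and s R v, but not t R v.

No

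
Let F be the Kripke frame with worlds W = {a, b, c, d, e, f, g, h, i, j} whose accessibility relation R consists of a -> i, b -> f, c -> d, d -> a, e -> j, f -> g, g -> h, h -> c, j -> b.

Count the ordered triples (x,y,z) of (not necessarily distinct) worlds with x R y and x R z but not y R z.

Enumerating: (a,i,i), (b,f,f), (c,d,d), (d,a,a), (e,j,j), (f,g,g), (g,h,h), (h,c,c), (j,b,b).

9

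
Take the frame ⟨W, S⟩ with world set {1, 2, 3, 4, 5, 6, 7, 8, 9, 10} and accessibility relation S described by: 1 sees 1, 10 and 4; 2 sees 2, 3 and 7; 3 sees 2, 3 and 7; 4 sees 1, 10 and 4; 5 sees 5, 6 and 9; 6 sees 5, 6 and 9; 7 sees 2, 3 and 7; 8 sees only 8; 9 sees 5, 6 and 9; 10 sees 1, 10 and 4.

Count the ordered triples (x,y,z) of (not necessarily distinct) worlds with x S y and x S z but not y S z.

0

S is Euclidean; there are no such tuples.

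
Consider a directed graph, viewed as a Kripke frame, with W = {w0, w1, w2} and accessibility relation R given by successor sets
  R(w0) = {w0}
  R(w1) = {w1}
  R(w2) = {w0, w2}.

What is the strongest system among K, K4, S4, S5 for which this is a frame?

S4

Transitive (axiom 4): yes — every two-step R-path is closed by a direct edge.
Reflexive (axiom T): yes — every world is R-related to itself.
Euclidean (axiom 5): no — w2 R w0 and w2 R w2, but not w0 R w2.
So F validates K, K4, S4; S5 would additionally require R to be Euclidean. The strongest is S4.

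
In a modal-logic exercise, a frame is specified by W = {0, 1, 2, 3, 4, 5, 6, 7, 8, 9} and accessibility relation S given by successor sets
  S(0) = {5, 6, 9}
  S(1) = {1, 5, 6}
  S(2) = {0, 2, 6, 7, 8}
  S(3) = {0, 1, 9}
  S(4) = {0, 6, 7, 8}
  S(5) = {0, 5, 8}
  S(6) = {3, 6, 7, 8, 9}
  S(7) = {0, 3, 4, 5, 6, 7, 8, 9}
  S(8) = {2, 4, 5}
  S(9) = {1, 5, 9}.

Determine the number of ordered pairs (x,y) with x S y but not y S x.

22

Enumerating: (0,6), (0,9), (1,5), (1,6), (2,0), (2,6), (2,7), (3,0), (3,1), (3,9), (4,0), (4,6), … and 10 more.
Total: 22.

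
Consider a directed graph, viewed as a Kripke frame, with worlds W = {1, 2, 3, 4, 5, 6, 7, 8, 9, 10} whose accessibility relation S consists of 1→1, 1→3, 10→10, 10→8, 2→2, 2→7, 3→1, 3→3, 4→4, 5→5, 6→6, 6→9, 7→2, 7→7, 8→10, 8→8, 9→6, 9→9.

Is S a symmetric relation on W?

Yes

Symmetric: yes — every pair in S has its reverse in S.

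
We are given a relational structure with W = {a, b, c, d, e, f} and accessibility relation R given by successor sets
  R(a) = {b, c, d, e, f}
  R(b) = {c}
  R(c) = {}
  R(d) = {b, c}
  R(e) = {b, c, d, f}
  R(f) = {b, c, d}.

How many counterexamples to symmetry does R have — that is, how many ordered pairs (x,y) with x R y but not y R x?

15

Enumerating: (a,b), (a,c), (a,d), (a,e), (a,f), (b,c), (d,b), (d,c), (e,b), (e,c), (e,d), (e,f), (f,b), (f,c), (f,d).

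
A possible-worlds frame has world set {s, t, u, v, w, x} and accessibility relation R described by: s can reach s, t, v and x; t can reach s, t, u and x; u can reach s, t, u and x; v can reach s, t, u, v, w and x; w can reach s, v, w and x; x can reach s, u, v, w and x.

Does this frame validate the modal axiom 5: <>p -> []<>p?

Axiom 5 corresponds to the accessibility relation being Euclidean.
Euclidean: no — s R t and s R v, but not t R v.

No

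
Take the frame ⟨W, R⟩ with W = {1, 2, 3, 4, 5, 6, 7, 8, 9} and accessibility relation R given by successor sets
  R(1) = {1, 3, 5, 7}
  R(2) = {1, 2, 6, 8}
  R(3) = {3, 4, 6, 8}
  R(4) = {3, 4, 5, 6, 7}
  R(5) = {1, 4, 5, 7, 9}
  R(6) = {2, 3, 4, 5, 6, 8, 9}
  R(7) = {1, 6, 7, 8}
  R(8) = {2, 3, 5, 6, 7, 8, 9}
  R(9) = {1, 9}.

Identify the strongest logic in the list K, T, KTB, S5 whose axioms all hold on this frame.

T

Reflexive (axiom T): yes — every world is R-related to itself.
Symmetric (axiom B): no — 1 R 3 but not 3 R 1.
Euclidean (axiom 5): no — 1 R 3 and 1 R 5, but not 3 R 5.
So F validates K, T; KTB would additionally require R to be symmetric. The strongest is T.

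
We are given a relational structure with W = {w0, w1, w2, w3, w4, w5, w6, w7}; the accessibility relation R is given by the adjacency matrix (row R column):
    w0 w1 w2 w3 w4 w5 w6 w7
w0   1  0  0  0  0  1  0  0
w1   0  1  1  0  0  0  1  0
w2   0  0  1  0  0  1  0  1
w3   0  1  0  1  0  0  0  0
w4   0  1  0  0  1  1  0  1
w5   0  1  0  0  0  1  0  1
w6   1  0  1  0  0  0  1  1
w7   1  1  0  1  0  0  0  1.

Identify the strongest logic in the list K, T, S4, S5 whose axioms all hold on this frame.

Reflexive (axiom T): yes — every world is R-related to itself.
Transitive (axiom 4): no — w0 R w5 and w5 R w1, but not w0 R w1.
Euclidean (axiom 5): no — w1 R w2 and w1 R w6, but not w2 R w6.
So F validates K, T; S4 would additionally require R to be transitive. The strongest is T.

T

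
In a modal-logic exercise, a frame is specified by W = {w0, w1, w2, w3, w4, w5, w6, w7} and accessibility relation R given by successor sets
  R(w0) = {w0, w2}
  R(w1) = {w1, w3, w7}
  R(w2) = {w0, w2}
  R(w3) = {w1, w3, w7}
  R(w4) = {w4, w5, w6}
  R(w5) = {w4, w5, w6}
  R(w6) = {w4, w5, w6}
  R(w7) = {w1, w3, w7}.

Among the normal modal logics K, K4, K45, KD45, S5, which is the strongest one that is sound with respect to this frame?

S5

Transitive (axiom 4): yes — every two-step R-path is closed by a direct edge.
Euclidean (axiom 5): yes — any two successors of a common world are R-related.
Serial (axiom D): yes — every world has a successor (e.g. w0 R w0).
Reflexive (axiom T): yes — every world is R-related to itself.
So F validates K, K4, K45, KD45, S5. The strongest is S5.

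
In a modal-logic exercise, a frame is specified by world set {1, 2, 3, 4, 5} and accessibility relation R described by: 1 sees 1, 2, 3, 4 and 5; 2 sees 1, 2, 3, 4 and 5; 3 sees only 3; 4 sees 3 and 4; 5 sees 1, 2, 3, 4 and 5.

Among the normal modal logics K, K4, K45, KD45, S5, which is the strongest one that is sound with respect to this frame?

Transitive (axiom 4): yes — every two-step R-path is closed by a direct edge.
Euclidean (axiom 5): no — 1 R 3 and 1 R 2, but not 3 R 2.
Serial (axiom D): yes — every world has a successor (e.g. 1 R 1).
Reflexive (axiom T): yes — every world is R-related to itself.
So F validates K, K4; K45 would additionally require R to be Euclidean. The strongest is K4.

K4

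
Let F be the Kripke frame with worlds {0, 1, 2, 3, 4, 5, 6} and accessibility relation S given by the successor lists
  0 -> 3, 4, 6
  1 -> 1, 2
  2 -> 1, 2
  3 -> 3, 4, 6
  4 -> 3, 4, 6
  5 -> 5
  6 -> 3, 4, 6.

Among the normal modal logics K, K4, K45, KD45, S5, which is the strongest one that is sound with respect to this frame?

Transitive (axiom 4): yes — every two-step S-path is closed by a direct edge.
Euclidean (axiom 5): yes — any two successors of a common world are S-related.
Serial (axiom D): yes — every world has a successor (e.g. 0 S 3).
Reflexive (axiom T): no — 0 is not related to itself.
So F validates K, K4, K45, KD45; S5 would additionally require S to be reflexive. The strongest is KD45.

KD45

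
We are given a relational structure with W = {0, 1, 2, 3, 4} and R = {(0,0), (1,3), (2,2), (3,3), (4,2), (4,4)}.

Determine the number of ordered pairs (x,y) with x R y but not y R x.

Enumerating: (1,3), (4,2).

2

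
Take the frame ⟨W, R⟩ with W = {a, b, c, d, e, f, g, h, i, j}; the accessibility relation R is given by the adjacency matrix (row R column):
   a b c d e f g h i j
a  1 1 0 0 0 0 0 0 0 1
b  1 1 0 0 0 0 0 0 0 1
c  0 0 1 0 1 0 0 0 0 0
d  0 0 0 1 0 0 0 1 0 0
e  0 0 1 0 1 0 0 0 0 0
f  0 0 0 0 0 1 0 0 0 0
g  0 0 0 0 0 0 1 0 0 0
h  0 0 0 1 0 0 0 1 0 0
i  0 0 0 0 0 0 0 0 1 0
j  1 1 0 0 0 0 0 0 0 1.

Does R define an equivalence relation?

Yes

Reflexive: yes — every world is R-related to itself.
Symmetric: yes — every pair in R has its reverse in R.
Transitive: yes — every two-step R-path is closed by a direct edge.
So R is an equivalence relation.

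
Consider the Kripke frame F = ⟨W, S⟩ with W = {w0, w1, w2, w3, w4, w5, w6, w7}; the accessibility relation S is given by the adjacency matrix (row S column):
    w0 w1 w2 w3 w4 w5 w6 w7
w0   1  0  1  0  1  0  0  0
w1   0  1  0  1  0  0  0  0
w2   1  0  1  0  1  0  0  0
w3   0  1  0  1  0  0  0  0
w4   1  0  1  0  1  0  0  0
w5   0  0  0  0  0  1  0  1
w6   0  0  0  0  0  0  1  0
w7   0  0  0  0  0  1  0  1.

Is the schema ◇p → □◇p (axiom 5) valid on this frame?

Yes

The schema 5 characterises exactly the Euclidean frames.
Euclidean: yes — any two successors of a common world are S-related.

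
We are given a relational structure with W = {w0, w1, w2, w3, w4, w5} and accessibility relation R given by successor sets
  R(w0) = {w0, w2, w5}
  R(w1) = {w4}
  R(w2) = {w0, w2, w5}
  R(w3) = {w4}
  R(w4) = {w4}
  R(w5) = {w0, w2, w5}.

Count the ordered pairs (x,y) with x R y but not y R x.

2

Enumerating: (w1,w4), (w3,w4).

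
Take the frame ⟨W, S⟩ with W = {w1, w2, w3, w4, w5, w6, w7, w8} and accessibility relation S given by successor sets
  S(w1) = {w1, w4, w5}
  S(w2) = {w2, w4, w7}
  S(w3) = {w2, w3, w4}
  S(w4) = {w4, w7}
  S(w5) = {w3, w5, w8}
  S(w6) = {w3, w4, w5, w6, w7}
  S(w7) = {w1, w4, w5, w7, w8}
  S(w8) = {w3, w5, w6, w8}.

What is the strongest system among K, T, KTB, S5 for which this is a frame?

T

Reflexive (axiom T): yes — every world is S-related to itself.
Symmetric (axiom B): no — w1 S w4 but not w4 S w1.
Euclidean (axiom 5): no — w1 S w4 and w1 S w5, but not w4 S w5.
So F validates K, T; KTB would additionally require S to be symmetric. The strongest is T.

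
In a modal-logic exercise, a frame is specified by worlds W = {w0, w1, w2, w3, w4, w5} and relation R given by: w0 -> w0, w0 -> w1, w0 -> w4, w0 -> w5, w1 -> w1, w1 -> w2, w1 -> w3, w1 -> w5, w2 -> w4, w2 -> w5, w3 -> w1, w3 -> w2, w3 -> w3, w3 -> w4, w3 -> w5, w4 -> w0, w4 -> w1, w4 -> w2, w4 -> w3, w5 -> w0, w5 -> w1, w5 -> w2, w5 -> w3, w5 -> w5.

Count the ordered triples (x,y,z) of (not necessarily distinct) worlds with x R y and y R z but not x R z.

Enumerating: (w0,w1,w2), (w0,w1,w3), (w0,w4,w2), (w0,w4,w3), (w0,w5,w2), (w0,w5,w3), (w1,w2,w4), (w1,w3,w4), (w1,w5,w0), (w2,w4,w0), (w2,w4,w1), (w2,w4,w2), … and 17 more.
Total: 29.

29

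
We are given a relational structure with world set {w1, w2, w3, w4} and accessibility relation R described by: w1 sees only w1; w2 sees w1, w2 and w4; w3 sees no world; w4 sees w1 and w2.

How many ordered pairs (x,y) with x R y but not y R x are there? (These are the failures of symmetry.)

Enumerating: (w2,w1), (w4,w1).

2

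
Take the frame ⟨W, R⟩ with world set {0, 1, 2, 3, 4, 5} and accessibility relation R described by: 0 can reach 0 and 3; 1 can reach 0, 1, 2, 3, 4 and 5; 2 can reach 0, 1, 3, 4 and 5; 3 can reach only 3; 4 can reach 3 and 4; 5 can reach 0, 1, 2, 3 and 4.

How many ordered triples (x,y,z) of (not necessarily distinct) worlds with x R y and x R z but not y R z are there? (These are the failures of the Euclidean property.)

39

Enumerating: (0,3,0), (1,0,1), (1,0,2), (1,0,4), (1,0,5), (1,2,2), (1,3,0), (1,3,1), (1,3,2), (1,3,4), (1,3,5), (1,4,0), … and 27 more.
Total: 39.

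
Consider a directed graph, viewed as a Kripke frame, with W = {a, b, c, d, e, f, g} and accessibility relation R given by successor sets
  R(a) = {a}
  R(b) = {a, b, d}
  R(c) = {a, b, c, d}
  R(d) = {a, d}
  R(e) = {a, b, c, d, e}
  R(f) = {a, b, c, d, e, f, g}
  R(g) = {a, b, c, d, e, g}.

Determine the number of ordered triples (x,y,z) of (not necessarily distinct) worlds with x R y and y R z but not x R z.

R is transitive; there are no such tuples.

0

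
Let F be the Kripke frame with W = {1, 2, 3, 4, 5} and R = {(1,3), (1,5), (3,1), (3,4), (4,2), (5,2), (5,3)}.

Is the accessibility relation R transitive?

Transitive: no — 1 R 3 and 3 R 4, but not 1 R 4.

No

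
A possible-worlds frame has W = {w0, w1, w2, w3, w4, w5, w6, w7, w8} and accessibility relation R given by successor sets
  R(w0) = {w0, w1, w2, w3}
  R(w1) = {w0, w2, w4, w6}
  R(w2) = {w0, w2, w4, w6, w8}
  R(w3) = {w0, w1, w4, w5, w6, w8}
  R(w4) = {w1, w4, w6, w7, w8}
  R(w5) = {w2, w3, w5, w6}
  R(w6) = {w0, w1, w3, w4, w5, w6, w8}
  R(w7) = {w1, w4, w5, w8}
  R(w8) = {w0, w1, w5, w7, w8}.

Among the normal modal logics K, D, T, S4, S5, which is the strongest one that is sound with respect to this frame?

D

Serial (axiom D): yes — every world has a successor (e.g. w0 R w0).
Reflexive (axiom T): no — w1 is not related to itself.
Transitive (axiom 4): no — w0 R w1 and w1 R w4, but not w0 R w4.
Euclidean (axiom 5): no — w0 R w1 and w0 R w3, but not w1 R w3.
So F validates K, D; T would additionally require R to be reflexive. The strongest is D.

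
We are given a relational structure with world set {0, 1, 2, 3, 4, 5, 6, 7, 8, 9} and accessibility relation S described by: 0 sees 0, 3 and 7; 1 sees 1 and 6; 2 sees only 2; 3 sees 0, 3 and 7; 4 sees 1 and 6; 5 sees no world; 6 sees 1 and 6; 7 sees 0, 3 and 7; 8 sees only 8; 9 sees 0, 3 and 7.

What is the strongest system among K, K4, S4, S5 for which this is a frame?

Transitive (axiom 4): yes — every two-step S-path is closed by a direct edge.
Reflexive (axiom T): no — 4 is not related to itself.
Euclidean (axiom 5): yes — any two successors of a common world are S-related.
So F validates K, K4; S4 would additionally require S to be reflexive. The strongest is K4.

K4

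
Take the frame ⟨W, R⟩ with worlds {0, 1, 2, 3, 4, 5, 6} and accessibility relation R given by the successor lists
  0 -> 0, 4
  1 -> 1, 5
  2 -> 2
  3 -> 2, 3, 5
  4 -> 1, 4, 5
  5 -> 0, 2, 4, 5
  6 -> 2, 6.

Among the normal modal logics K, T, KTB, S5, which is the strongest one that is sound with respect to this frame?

T

Reflexive (axiom T): yes — every world is R-related to itself.
Symmetric (axiom B): no — 0 R 4 but not 4 R 0.
Euclidean (axiom 5): no — 3 R 2 and 3 R 5, but not 2 R 5.
So F validates K, T; KTB would additionally require R to be symmetric. The strongest is T.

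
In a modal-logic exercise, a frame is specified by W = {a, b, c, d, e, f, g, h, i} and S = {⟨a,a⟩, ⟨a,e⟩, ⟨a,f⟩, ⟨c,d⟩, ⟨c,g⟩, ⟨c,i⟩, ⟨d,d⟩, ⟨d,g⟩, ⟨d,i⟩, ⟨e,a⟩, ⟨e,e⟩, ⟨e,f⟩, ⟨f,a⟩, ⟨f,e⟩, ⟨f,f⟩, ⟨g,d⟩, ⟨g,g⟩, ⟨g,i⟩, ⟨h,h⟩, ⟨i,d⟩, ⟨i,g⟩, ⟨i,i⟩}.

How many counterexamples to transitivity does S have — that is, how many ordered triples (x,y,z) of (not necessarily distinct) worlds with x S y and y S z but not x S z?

0

S is transitive; there are no such tuples.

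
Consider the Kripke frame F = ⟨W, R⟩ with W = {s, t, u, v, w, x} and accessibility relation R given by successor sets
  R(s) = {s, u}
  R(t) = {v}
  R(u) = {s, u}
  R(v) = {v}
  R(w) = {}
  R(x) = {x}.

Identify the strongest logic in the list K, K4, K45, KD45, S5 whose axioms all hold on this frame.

Transitive (axiom 4): yes — every two-step R-path is closed by a direct edge.
Euclidean (axiom 5): yes — any two successors of a common world are R-related.
Serial (axiom D): no — w has no R-successor.
Reflexive (axiom T): no — t is not related to itself.
So F validates K, K4, K45; KD45 would additionally require R to be serial. The strongest is K45.

K45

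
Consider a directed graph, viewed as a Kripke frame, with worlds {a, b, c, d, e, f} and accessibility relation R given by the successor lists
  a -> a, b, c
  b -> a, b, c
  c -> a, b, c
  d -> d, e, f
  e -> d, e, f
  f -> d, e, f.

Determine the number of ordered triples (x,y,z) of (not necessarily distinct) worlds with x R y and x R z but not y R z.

R is Euclidean; there are no such tuples.

0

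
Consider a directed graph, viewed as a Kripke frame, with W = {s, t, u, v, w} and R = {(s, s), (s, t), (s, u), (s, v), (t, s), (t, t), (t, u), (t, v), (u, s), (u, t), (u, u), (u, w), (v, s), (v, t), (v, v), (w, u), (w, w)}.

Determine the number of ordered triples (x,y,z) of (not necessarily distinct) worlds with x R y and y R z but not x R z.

Enumerating: (s,u,w), (t,u,w), (u,s,v), (u,t,v), (v,s,u), (v,t,u), (w,u,s), (w,u,t).

8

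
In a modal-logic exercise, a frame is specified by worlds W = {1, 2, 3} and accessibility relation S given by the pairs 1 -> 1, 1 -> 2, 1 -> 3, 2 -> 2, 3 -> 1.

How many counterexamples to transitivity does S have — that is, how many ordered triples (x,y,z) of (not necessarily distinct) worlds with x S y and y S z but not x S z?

2

Enumerating: (3,1,2), (3,1,3).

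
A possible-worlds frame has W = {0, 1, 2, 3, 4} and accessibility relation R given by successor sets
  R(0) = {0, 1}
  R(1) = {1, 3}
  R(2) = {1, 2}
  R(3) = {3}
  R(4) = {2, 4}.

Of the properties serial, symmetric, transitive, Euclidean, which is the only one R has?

serial

Serial: yes — every world has a successor (e.g. 0 R 0).
Symmetric: no — 0 R 1 but not 1 R 0.
Transitive: no — 0 R 1 and 1 R 3, but not 0 R 3.
Euclidean: no — 0 R 1 and 0 R 0, but not 1 R 0.
Only serial holds.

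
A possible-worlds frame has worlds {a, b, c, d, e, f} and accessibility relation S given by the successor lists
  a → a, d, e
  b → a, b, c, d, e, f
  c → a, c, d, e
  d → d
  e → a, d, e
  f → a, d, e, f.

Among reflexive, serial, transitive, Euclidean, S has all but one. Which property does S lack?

Euclidean

Reflexive: yes — every world is S-related to itself.
Serial: yes — every world has a successor (e.g. a S a).
Transitive: yes — every two-step S-path is closed by a direct edge.
Euclidean: no — a S d and a S e, but not d S e.
Only Euclidean fails.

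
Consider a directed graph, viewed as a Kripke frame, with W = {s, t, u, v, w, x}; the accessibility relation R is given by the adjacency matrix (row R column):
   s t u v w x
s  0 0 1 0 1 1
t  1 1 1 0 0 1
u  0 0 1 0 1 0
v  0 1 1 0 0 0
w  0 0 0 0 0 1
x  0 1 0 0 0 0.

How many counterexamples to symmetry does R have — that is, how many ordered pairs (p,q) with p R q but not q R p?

Enumerating: (s,u), (s,w), (s,x), (t,s), (t,u), (u,w), (v,t), (v,u), (w,x).

9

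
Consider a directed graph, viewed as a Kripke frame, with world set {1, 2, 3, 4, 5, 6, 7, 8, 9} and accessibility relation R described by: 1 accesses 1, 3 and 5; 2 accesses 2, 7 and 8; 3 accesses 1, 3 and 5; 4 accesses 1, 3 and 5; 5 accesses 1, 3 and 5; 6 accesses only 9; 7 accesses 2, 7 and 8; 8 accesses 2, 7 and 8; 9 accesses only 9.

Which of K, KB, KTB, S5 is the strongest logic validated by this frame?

K

Symmetric (axiom B): no — 4 R 1 but not 1 R 4.
Reflexive (axiom T): no — 4 is not related to itself.
Euclidean (axiom 5): yes — any two successors of a common world are R-related.
So F validates K; KB would additionally require R to be symmetric. The strongest is K.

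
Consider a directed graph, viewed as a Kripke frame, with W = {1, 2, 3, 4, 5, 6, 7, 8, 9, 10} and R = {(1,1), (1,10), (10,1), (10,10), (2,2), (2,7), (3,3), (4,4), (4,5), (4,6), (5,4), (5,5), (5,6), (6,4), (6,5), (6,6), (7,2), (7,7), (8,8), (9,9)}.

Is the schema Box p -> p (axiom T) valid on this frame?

Yes

Axiom T corresponds to the accessibility relation being reflexive.
Reflexive: yes — every world is R-related to itself.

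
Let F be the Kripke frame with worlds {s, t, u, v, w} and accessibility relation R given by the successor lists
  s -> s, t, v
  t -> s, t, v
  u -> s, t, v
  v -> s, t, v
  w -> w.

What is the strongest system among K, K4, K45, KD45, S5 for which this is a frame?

KD45

Transitive (axiom 4): yes — every two-step R-path is closed by a direct edge.
Euclidean (axiom 5): yes — any two successors of a common world are R-related.
Serial (axiom D): yes — every world has a successor (e.g. s R s).
Reflexive (axiom T): no — u is not related to itself.
So F validates K, K4, K45, KD45; S5 would additionally require R to be reflexive. The strongest is KD45.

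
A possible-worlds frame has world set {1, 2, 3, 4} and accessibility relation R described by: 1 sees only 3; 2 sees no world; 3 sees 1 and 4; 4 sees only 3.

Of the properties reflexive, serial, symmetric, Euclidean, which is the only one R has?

Reflexive: no — 1 is not related to itself.
Serial: no — 2 has no R-successor.
Symmetric: yes — every pair in R has its reverse in R.
Euclidean: no — 3 R 1 and 3 R 4, but not 1 R 4.
Only symmetric holds.

symmetric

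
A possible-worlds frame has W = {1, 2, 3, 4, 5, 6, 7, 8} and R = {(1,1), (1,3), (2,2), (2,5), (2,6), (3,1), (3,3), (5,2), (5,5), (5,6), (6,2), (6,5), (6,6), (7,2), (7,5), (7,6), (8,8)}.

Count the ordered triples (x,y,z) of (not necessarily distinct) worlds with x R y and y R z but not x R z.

0

R is transitive; there are no such tuples.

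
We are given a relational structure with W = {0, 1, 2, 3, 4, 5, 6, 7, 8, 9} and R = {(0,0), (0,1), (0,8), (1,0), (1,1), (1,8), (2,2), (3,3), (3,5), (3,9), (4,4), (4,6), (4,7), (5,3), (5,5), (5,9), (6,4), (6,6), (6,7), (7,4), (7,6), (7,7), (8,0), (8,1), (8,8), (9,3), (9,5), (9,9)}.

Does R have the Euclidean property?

Yes

Euclidean: yes — any two successors of a common world are R-related.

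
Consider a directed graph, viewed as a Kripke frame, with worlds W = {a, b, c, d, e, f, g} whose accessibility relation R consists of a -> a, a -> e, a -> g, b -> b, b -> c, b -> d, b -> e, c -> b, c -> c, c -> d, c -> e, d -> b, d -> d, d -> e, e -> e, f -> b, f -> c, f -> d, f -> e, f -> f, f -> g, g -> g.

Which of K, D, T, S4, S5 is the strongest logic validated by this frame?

T

Serial (axiom D): yes — every world has a successor (e.g. a R a).
Reflexive (axiom T): yes — every world is R-related to itself.
Transitive (axiom 4): no — d R b and b R c, but not d R c.
Euclidean (axiom 5): no — a R e and a R g, but not e R g.
So F validates K, D, T; S4 would additionally require R to be transitive. The strongest is T.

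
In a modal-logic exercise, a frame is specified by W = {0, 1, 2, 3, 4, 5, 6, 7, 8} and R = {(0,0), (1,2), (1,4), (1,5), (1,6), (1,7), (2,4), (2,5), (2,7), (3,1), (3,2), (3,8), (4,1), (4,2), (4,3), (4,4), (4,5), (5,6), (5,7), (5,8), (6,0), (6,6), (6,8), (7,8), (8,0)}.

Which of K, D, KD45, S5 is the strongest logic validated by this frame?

D

Serial (axiom D): yes — every world has a successor (e.g. 0 R 0).
Euclidean (axiom 5): no — 1 R 2 and 1 R 6, but not 2 R 6.
Transitive (axiom 4): no — 1 R 4 and 4 R 3, but not 1 R 3.
Reflexive (axiom T): no — 1 is not related to itself.
So F validates K, D; KD45 would additionally require R to be Euclidean and transitive. The strongest is D.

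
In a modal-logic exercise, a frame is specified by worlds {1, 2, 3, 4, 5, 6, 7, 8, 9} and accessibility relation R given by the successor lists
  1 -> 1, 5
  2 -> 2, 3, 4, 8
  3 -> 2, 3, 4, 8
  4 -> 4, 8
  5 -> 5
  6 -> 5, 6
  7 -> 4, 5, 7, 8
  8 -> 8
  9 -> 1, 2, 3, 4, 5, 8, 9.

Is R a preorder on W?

Reflexive: yes — every world is R-related to itself.
Transitive: yes — every two-step R-path is closed by a direct edge.
So R is a preorder.

Yes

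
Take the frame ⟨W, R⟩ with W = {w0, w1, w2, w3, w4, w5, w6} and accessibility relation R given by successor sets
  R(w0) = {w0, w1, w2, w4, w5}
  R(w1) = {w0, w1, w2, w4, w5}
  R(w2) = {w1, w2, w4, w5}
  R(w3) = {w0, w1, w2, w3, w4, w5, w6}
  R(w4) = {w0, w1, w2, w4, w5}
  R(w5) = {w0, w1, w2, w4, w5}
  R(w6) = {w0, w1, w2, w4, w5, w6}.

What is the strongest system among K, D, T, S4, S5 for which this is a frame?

Serial (axiom D): yes — every world has a successor (e.g. w0 R w0).
Reflexive (axiom T): yes — every world is R-related to itself.
Transitive (axiom 4): no — w2 R w1 and w1 R w0, but not w2 R w0.
Euclidean (axiom 5): no — w1 R w2 and w1 R w0, but not w2 R w0.
So F validates K, D, T; S4 would additionally require R to be transitive. The strongest is T.

T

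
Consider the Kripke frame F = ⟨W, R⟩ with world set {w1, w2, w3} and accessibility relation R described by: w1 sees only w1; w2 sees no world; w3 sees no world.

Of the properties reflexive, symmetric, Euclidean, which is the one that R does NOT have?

Reflexive: no — w2 is not related to itself.
Symmetric: yes — every pair in R has its reverse in R.
Euclidean: yes — any two successors of a common world are R-related.
Only reflexive fails.

reflexive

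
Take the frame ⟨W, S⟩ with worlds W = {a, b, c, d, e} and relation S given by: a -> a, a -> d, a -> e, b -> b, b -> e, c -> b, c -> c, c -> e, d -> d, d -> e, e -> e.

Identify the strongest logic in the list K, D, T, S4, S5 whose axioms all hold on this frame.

S4

Serial (axiom D): yes — every world has a successor (e.g. a S a).
Reflexive (axiom T): yes — every world is S-related to itself.
Transitive (axiom 4): yes — every two-step S-path is closed by a direct edge.
Euclidean (axiom 5): no — a S e and a S d, but not e S d.
So F validates K, D, T, S4; S5 would additionally require S to be Euclidean. The strongest is S4.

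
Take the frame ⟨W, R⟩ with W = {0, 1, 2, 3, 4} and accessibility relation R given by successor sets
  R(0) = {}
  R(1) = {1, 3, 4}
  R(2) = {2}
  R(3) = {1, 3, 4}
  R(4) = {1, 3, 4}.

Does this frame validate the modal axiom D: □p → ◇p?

Axiom D corresponds to the accessibility relation being serial.
Serial: no — 0 has no R-successor.

No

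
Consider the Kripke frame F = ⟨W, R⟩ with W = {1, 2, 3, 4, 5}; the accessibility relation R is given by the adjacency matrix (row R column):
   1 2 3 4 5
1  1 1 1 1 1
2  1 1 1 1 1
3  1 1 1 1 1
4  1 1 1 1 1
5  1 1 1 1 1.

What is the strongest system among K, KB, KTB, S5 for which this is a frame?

Symmetric (axiom B): yes — every pair in R has its reverse in R.
Reflexive (axiom T): yes — every world is R-related to itself.
Euclidean (axiom 5): yes — any two successors of a common world are R-related.
So F validates K, KB, KTB, S5. The strongest is S5.

S5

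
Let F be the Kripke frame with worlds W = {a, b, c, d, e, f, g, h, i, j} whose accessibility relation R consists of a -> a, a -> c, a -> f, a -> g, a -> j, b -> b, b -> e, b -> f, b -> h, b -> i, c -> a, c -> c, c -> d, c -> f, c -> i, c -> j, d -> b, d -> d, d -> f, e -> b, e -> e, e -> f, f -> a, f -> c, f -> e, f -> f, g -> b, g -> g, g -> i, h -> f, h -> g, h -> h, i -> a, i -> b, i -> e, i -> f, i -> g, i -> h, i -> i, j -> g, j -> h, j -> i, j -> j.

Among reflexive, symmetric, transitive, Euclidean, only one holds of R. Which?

Reflexive: yes — every world is R-related to itself.
Symmetric: no — a R g but not g R a.
Transitive: no — a R c and c R d, but not a R d.
Euclidean: no — a R c and a R g, but not c R g.
Only reflexive holds.

reflexive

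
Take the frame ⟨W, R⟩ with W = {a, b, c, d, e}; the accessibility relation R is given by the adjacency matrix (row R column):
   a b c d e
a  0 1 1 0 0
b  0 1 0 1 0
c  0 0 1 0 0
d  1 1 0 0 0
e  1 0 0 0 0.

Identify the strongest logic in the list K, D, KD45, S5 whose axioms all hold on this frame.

D

Serial (axiom D): yes — every world has a successor (e.g. a R b).
Euclidean (axiom 5): no — a R b and a R c, but not b R c.
Transitive (axiom 4): no — a R b and b R d, but not a R d.
Reflexive (axiom T): no — a is not related to itself.
So F validates K, D; KD45 would additionally require R to be Euclidean and transitive. The strongest is D.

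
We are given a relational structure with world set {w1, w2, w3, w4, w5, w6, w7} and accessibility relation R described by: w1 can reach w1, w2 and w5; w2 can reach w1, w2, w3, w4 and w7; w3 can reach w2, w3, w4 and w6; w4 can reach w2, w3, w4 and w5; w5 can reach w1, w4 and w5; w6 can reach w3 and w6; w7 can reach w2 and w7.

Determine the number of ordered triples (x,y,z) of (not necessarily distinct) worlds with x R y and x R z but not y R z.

22

Enumerating: (w1,w2,w5), (w1,w5,w2), (w2,w1,w3), (w2,w1,w4), (w2,w1,w7), (w2,w3,w1), (w2,w3,w7), (w2,w4,w1), (w2,w4,w7), (w2,w7,w1), (w2,w7,w3), (w2,w7,w4), … and 10 more.
Total: 22.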